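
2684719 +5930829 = 8615548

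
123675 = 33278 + 90397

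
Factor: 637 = 7^2*13^1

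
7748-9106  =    -  1358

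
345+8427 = 8772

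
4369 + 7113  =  11482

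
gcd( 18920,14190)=4730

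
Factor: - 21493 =-21493^1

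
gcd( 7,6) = 1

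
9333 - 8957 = 376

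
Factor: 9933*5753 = 3^1*7^1*11^2 * 43^1*  523^1 = 57144549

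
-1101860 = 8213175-9315035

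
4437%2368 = 2069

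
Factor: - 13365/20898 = -2^( - 1 )* 5^1  *11^1*43^( -1 )=-55/86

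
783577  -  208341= 575236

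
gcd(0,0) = 0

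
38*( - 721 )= - 27398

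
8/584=1/73 = 0.01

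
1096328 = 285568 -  - 810760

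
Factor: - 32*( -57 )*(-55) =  - 2^5*3^1*5^1*11^1*19^1 = -  100320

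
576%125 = 76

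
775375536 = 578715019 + 196660517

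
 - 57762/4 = -14441 + 1/2 = - 14440.50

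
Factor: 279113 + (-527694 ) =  - 331^1*751^1 = -248581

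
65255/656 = 65255/656 = 99.47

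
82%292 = 82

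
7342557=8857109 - 1514552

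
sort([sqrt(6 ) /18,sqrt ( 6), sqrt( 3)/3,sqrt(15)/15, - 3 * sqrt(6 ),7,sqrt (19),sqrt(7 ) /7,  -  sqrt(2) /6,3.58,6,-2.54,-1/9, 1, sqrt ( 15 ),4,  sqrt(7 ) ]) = [ - 3*sqrt( 6),  -  2.54,-sqrt(2 ) /6, - 1/9,sqrt (6 ) /18, sqrt(15)/15,  sqrt( 7 ) /7 , sqrt(3 )/3, 1,sqrt( 6 ),  sqrt(7 ),3.58,sqrt( 15 ),  4,sqrt( 19 ), 6,7] 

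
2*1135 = 2270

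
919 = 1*919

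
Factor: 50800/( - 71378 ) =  - 25400/35689 = - 2^3*5^2*89^ ( - 1 ) * 127^1*401^( - 1)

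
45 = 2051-2006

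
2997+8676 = 11673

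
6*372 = 2232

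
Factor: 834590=2^1*5^1*83459^1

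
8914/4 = 4457/2= 2228.50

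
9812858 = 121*81098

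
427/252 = 1+25/36 = 1.69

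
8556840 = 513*16680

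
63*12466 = 785358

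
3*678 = 2034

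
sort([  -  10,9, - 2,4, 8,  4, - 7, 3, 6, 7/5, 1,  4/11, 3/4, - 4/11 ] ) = [ - 10, - 7, - 2, - 4/11,  4/11,  3/4, 1,7/5, 3, 4,4,6, 8, 9 ] 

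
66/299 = 66/299 = 0.22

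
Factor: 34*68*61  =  2^3*17^2*61^1 = 141032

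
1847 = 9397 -7550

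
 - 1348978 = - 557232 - 791746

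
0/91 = 0 = 0.00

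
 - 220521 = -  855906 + 635385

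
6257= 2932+3325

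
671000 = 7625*88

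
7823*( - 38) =-297274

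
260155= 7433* 35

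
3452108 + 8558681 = 12010789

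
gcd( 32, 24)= 8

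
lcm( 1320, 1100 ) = 6600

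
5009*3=15027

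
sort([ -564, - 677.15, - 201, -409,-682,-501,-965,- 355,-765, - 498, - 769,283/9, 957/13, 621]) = [ - 965, - 769,- 765, - 682, - 677.15,-564, - 501,-498,-409,-355, - 201,283/9, 957/13,621]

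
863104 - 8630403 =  - 7767299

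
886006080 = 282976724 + 603029356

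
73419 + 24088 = 97507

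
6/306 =1/51 = 0.02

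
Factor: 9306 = 2^1*3^2 *11^1 * 47^1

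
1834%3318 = 1834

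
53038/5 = 10607 + 3/5 = 10607.60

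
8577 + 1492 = 10069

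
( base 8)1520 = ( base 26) 16g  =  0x350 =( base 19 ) 26C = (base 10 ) 848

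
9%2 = 1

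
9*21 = 189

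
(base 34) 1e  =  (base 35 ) 1d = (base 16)30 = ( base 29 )1j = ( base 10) 48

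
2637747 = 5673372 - 3035625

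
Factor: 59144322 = 2^1 * 3^1*9857387^1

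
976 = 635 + 341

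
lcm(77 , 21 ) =231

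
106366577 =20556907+85809670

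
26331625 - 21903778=4427847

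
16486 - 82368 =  - 65882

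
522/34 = 261/17= 15.35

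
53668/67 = 801 + 1/67 = 801.01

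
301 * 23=6923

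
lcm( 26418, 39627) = 79254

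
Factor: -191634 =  - 2^1* 3^1 * 19^1*41^2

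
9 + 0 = 9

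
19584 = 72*272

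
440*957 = 421080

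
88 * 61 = 5368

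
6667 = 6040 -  - 627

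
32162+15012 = 47174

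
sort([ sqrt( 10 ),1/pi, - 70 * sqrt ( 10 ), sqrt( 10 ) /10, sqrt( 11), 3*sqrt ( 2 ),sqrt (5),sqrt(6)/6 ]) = [ - 70*sqrt( 10), sqrt (10)/10,1/pi,sqrt(6)/6,  sqrt(5 ), sqrt(10) , sqrt(11),3*sqrt(2)] 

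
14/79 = 14/79= 0.18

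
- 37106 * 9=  - 333954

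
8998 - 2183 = 6815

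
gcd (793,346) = 1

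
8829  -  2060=6769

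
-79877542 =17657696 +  - 97535238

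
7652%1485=227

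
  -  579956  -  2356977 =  - 2936933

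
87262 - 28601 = 58661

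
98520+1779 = 100299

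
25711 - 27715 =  - 2004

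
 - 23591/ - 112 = 23591/112 = 210.63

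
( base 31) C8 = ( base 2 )101111100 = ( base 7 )1052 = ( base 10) 380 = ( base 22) h6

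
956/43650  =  478/21825 = 0.02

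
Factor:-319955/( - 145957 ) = 5^1*7^( - 1)*29^( - 1) * 89^1=445/203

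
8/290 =4/145 = 0.03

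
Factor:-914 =  -  2^1*457^1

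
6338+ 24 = 6362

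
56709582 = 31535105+25174477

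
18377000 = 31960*575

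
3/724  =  3/724 = 0.00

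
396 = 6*66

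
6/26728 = 3/13364 = 0.00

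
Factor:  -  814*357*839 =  - 2^1*3^1*7^1*11^1*17^1*37^1*839^1 =- 243811722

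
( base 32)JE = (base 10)622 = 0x26E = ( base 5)4442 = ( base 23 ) 141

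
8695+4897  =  13592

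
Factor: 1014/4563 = 2^1 * 3^( - 2)=2/9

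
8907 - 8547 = 360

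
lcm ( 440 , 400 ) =4400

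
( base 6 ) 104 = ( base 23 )1H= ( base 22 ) 1i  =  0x28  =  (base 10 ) 40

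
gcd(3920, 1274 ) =98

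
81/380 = 81/380 = 0.21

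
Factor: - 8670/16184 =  - 15/28 = - 2^ (-2)*3^1*5^1 * 7^( - 1 ) 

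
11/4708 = 1/428 = 0.00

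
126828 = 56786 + 70042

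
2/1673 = 2/1673 = 0.00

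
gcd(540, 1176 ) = 12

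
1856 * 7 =12992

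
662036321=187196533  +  474839788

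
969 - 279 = 690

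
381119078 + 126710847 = 507829925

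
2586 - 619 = 1967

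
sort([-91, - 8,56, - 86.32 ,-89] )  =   [ - 91,-89,- 86.32, - 8,56 ] 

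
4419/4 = 4419/4 = 1104.75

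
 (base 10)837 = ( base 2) 1101000101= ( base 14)43B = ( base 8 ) 1505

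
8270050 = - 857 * ( - 9650)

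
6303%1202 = 293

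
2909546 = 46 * 63251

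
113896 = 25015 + 88881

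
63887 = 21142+42745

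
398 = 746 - 348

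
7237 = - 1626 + 8863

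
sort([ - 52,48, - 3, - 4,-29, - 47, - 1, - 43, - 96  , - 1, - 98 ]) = [ - 98, - 96, - 52,-47, - 43, - 29, - 4, - 3, - 1, - 1,48]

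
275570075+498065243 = 773635318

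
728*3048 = 2218944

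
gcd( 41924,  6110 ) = 94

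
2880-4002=- 1122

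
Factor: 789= 3^1 * 263^1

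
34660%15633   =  3394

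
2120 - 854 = 1266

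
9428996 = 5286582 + 4142414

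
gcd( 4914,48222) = 54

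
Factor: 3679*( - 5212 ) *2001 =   -  2^2 * 3^1 *13^1 * 23^1*29^1*283^1*1303^1 = - 38369070948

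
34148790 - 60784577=-26635787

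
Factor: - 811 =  - 811^1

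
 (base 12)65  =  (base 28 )2L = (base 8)115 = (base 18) 45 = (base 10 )77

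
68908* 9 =620172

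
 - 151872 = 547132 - 699004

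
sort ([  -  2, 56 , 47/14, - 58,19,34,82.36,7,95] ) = [ - 58, - 2,47/14, 7 , 19,34,56, 82.36,95]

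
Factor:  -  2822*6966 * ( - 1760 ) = 34598171520 = 2^7*3^4 * 5^1*11^1*17^1 * 43^1*83^1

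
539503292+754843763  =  1294347055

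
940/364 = 2 + 53/91 = 2.58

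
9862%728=398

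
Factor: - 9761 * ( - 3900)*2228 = 2^4*3^1 * 5^2*13^1*43^1*227^1* 557^1=84815281200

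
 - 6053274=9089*( - 666)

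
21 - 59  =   - 38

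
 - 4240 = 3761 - 8001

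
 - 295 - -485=190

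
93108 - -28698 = 121806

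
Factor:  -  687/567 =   -  229/189= -  3^( - 3)*7^( - 1 )*229^1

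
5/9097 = 5/9097 = 0.00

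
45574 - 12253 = 33321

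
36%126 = 36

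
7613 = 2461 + 5152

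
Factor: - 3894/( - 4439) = 2^1*3^1  *  11^1*23^( -1)*59^1*193^( - 1)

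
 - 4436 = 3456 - 7892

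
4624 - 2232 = 2392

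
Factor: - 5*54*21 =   -  2^1*3^4*5^1 * 7^1 = -5670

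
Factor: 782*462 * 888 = 320820192 = 2^5 * 3^2*7^1*11^1 * 17^1*23^1 * 37^1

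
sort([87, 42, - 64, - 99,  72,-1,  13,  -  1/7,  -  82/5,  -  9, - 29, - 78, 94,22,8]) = [ - 99, - 78, - 64,  -  29, - 82/5,  -  9,-1, - 1/7,8,  13,22, 42, 72,87, 94 ]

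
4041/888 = 1347/296= 4.55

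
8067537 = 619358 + 7448179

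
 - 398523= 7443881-7842404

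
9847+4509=14356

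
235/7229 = 235/7229 = 0.03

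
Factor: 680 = 2^3*5^1 * 17^1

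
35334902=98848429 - 63513527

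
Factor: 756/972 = 3^( - 2)* 7^1 = 7/9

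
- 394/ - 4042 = 197/2021 =0.10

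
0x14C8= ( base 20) d60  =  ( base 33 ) 4T7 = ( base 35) 4C0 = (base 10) 5320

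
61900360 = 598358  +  61302002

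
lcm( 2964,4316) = 246012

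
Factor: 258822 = 2^1*3^3 *4793^1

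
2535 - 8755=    - 6220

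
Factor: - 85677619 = -85677619^1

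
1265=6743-5478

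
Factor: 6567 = 3^1*11^1*199^1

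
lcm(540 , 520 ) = 14040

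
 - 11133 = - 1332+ - 9801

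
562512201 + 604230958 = 1166743159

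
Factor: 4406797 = 4406797^1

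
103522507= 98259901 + 5262606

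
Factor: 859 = 859^1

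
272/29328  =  17/1833 = 0.01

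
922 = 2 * 461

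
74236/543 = 74236/543 = 136.71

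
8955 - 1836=7119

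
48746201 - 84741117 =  - 35994916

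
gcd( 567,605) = 1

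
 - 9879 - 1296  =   - 11175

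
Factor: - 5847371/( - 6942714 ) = 2^( - 1)*3^( - 1)*17^1*19^(  -  1 )*60901^(-1 )* 343963^1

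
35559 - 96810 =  - 61251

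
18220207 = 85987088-67766881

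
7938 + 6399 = 14337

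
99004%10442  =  5026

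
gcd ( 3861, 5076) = 27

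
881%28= 13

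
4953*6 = 29718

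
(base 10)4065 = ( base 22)88h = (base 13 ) 1B09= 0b111111100001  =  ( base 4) 333201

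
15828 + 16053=31881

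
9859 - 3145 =6714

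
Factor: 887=887^1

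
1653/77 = 1653/77 = 21.47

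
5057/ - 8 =  -  5057/8 =- 632.12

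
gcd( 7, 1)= 1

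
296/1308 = 74/327  =  0.23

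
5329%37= 1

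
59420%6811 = 4932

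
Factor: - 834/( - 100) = 2^( - 1 ) * 3^1 * 5^( - 2 ) * 139^1 = 417/50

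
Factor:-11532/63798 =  - 62/343 = -2^1*7^(  -  3 )*31^1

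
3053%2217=836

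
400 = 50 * 8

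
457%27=25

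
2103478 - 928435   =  1175043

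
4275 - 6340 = - 2065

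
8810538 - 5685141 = 3125397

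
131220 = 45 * 2916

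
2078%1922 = 156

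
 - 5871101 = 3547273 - 9418374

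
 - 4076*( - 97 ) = 395372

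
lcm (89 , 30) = 2670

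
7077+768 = 7845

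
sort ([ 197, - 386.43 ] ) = [ - 386.43 , 197 ] 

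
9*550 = 4950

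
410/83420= 41/8342 = 0.00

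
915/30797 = 915/30797 = 0.03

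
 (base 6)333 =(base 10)129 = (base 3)11210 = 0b10000001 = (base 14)93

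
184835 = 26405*7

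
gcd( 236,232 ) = 4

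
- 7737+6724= - 1013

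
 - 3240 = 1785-5025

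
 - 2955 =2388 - 5343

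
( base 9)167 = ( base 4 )2032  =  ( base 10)142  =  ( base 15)97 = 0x8E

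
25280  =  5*5056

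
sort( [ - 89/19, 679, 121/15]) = [ - 89/19,121/15 , 679]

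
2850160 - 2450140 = 400020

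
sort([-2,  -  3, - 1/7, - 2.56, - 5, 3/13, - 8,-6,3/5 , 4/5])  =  [-8, - 6,-5, -3, - 2.56,-2,-1/7,3/13,3/5,4/5] 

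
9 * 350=3150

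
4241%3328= 913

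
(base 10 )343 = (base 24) E7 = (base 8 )527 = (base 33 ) AD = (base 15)17D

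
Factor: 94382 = 2^1*41^1*1151^1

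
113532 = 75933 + 37599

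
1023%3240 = 1023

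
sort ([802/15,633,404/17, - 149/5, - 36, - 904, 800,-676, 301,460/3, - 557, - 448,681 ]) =[-904, - 676,- 557, - 448 , - 36,- 149/5, 404/17,802/15,460/3,301,633, 681, 800]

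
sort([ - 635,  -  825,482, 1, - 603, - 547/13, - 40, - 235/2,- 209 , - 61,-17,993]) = [ - 825,- 635, - 603,-209, - 235/2, - 61, - 547/13,- 40, - 17,1 , 482,993] 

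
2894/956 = 1447/478= 3.03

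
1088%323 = 119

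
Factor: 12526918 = 2^1*107^1*58537^1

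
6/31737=2/10579 = 0.00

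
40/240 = 1/6 =0.17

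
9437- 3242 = 6195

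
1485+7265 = 8750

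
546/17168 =273/8584= 0.03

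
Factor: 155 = 5^1*31^1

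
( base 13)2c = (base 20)1i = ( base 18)22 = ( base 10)38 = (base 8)46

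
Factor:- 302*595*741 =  - 2^1*3^1*5^1* 7^1*13^1*17^1*19^1*151^1 = - 133150290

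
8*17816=142528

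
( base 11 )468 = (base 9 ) 680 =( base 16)22e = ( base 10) 558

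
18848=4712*4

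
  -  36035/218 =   -  166 + 153/218=-165.30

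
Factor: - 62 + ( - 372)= - 434 =- 2^1*7^1*31^1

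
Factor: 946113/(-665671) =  - 3^1*7^1*139^ ( - 1)*4789^( -1)*45053^1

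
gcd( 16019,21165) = 83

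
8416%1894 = 840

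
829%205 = 9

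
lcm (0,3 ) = 0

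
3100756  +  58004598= 61105354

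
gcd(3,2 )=1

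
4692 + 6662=11354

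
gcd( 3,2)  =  1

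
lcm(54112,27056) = 54112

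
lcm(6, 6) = 6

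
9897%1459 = 1143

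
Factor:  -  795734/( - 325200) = 2^( - 3)*3^(  -  1 )*5^( - 2)*271^(-1 )* 397867^1 = 397867/162600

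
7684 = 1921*4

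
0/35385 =0 =0.00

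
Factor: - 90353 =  - 90353^1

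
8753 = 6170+2583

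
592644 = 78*7598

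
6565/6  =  6565/6  =  1094.17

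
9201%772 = 709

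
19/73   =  19/73 = 0.26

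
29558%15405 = 14153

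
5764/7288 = 1441/1822 =0.79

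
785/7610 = 157/1522=0.10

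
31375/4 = 31375/4  =  7843.75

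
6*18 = 108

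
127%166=127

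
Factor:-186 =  - 2^1*3^1*31^1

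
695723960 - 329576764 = 366147196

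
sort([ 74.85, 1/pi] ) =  [ 1/pi,  74.85]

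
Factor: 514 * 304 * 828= 2^7 * 3^2*19^1*23^1*257^1 =129379968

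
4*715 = 2860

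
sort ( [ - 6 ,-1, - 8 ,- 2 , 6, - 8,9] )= [- 8,-8, - 6, - 2,-1,6,9 ]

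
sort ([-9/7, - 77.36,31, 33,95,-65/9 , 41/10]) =[ - 77.36,-65/9, - 9/7,41/10, 31 , 33, 95]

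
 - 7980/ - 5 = 1596/1 = 1596.00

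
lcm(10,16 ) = 80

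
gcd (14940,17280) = 180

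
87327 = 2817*31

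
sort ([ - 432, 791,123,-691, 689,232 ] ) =[-691,- 432, 123, 232, 689, 791]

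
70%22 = 4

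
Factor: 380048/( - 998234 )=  - 190024/499117  =  - 2^3*23753^1*499117^( - 1 )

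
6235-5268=967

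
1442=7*206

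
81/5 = 16 + 1/5 = 16.20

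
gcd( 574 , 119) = 7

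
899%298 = 5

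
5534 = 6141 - 607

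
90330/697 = 129+417/697 = 129.60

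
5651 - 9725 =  - 4074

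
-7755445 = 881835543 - 889590988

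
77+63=140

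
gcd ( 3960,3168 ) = 792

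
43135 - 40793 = 2342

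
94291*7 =660037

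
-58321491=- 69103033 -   -  10781542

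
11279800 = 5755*1960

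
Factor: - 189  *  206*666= - 25930044 = - 2^2*3^5*7^1*37^1*103^1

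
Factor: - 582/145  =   - 2^1*3^1*5^( - 1)*29^( - 1)*97^1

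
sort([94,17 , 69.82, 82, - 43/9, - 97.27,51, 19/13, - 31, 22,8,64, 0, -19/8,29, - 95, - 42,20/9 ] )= [-97.27,-95,-42,  -  31,-43/9, - 19/8, 0, 19/13, 20/9,8,17,22,  29,51,64,69.82, 82,94 ]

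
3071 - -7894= 10965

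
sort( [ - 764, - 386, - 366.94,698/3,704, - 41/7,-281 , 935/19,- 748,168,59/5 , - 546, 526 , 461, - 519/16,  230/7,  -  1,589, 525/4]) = [ - 764, - 748, - 546, - 386, -366.94 , - 281, - 519/16, - 41/7, - 1,59/5,230/7,935/19, 525/4, 168,698/3, 461,526,589,704]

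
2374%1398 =976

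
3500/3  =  3500/3 = 1166.67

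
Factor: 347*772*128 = 34289152 = 2^9*193^1 * 347^1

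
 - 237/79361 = -1 + 79124/79361 = - 0.00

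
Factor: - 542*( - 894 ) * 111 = 53784828 = 2^2*3^2 * 37^1 * 149^1*271^1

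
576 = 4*144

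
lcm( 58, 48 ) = 1392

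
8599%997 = 623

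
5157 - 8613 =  - 3456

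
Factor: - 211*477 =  -100647 = - 3^2*53^1*211^1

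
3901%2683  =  1218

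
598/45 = 598/45 = 13.29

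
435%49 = 43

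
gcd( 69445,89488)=17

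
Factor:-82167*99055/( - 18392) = 739913835/1672 = 2^( - 3 )*3^1*5^1*11^(  -  1 ) * 19^( - 1 )*61^1 * 449^1*1801^1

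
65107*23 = 1497461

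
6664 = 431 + 6233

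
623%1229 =623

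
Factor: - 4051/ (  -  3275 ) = 5^(  -  2 ) *131^(-1) * 4051^1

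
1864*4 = 7456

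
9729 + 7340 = 17069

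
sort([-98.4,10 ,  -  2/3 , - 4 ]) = [ - 98.4, - 4, - 2/3,10]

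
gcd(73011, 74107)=1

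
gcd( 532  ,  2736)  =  76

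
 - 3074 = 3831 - 6905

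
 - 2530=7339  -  9869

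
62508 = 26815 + 35693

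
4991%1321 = 1028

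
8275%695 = 630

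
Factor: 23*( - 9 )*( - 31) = 6417 = 3^2 * 23^1*31^1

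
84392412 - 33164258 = 51228154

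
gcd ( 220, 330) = 110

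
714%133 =49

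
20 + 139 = 159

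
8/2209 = 8/2209 = 0.00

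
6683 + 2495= 9178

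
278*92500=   25715000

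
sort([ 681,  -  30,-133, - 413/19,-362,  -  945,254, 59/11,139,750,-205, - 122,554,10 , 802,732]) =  [-945, - 362,-205, - 133, - 122, - 30, - 413/19, 59/11,10,139,254 , 554,681, 732,750,802] 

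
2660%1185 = 290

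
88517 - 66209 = 22308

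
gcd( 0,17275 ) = 17275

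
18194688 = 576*31588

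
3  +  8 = 11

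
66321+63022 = 129343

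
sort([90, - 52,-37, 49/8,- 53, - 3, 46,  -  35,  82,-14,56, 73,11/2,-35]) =[-53,-52,-37, - 35, - 35,  -  14,  -  3, 11/2,49/8, 46, 56,  73, 82, 90 ] 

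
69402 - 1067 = 68335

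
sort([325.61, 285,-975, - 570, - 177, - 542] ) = [ - 975 , - 570, - 542, - 177, 285, 325.61 ] 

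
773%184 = 37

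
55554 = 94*591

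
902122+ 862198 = 1764320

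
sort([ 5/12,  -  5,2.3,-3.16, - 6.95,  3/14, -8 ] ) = [ - 8, - 6.95, - 5,  -  3.16,3/14,5/12,2.3]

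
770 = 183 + 587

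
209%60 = 29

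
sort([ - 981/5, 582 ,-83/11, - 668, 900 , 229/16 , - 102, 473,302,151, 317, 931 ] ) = [ - 668, - 981/5, - 102 , - 83/11, 229/16,151, 302, 317, 473, 582, 900  ,  931]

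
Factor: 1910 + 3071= 17^1*293^1 = 4981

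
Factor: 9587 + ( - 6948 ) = 2639 = 7^1*13^1*29^1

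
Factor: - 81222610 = - 2^1*5^1 * 7^1*457^1*2539^1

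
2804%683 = 72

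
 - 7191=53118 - 60309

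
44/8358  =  22/4179 = 0.01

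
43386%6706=3150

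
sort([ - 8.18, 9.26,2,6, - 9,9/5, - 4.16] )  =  [ - 9, - 8.18, - 4.16,9/5 , 2, 6,9.26]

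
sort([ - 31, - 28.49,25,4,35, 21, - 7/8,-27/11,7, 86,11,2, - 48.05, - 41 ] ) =[ - 48.05 , - 41, - 31, - 28.49, - 27/11, - 7/8,2,4,7,11, 21,25,35,  86 ] 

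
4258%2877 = 1381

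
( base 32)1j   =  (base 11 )47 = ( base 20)2B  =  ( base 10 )51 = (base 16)33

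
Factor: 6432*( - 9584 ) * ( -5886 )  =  2^10*3^4*67^1*109^1*599^1 = 362838279168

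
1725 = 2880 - 1155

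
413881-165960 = 247921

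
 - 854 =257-1111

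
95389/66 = 1445 + 19/66 = 1445.29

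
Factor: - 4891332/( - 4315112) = 1222833/1078778 = 2^ ( - 1 )*3^1*  71^1*5741^1*539389^ ( - 1 )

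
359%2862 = 359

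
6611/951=6611/951 = 6.95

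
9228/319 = 28 + 296/319 =28.93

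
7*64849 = 453943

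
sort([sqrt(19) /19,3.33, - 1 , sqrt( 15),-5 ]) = [ - 5, -1  ,  sqrt(19)/19,  3.33,sqrt(15)]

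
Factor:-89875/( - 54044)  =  2^( - 2)*5^3*59^( - 1)*229^ ( -1)*719^1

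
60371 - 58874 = 1497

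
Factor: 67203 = 3^3*19^1*131^1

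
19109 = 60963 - 41854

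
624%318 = 306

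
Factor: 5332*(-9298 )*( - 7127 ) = 2^3*31^1*43^1*4649^1*7127^1 = 353334822872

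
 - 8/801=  - 1 + 793/801 = - 0.01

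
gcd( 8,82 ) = 2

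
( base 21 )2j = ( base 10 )61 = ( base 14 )45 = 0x3d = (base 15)41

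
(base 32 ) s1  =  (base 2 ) 1110000001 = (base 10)897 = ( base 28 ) 141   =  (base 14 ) 481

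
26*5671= 147446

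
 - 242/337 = -242/337 = -  0.72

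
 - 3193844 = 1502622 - 4696466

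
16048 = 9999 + 6049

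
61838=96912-35074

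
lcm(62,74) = 2294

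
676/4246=338/2123 = 0.16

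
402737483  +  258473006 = 661210489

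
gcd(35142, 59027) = 1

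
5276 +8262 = 13538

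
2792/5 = 2792/5= 558.40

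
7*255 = 1785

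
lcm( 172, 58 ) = 4988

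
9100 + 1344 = 10444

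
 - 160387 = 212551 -372938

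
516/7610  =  258/3805 =0.07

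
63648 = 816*78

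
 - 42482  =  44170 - 86652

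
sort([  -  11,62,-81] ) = [ -81, - 11,62] 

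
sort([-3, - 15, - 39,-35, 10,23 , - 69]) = [ - 69, - 39,- 35, - 15, - 3,  10,23 ] 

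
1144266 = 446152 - -698114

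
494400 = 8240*60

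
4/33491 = 4/33491 = 0.00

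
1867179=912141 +955038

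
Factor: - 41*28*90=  - 103320 = - 2^3*3^2*5^1*7^1*41^1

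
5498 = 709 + 4789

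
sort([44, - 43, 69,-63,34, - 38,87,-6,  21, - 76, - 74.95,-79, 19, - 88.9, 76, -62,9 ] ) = [ -88.9, - 79,-76, - 74.95, - 63, - 62,-43, - 38,- 6,9,19,21,34,44,69,76,87] 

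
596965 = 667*895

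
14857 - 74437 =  - 59580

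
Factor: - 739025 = -5^2*7^1  *  41^1 * 103^1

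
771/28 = 27 + 15/28=27.54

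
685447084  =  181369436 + 504077648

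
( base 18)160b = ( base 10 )7787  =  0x1e6b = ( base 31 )836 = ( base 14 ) 2BA3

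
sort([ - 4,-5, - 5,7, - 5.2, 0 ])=[ - 5.2,-5, - 5, - 4,0, 7 ]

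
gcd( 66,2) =2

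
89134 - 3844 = 85290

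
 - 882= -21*42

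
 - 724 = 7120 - 7844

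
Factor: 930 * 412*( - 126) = -2^4*3^3*5^1*7^1 * 31^1*103^1 = -48278160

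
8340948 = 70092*119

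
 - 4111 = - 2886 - 1225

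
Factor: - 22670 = -2^1 * 5^1 * 2267^1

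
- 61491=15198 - 76689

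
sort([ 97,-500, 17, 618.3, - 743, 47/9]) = [ - 743, - 500 , 47/9, 17,97,618.3]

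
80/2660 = 4/133 = 0.03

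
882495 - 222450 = 660045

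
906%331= 244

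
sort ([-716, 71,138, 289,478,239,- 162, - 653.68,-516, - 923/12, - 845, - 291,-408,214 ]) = [ - 845, - 716 ,-653.68, - 516, - 408,  -  291, - 162, - 923/12 , 71, 138, 214,239,289, 478 ]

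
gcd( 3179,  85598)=1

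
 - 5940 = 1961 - 7901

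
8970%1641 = 765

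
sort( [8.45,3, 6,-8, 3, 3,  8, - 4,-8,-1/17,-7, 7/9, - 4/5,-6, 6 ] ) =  [-8, - 8,- 7, - 6,  -  4, - 4/5, - 1/17,  7/9, 3, 3 , 3,6,6, 8, 8.45] 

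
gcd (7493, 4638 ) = 1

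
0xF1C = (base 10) 3868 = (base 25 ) 64I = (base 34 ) 3BQ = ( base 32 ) 3OS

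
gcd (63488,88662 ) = 2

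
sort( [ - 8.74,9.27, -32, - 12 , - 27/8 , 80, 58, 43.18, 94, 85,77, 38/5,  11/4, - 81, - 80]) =[-81, - 80, - 32,  -  12, - 8.74, - 27/8, 11/4, 38/5,9.27, 43.18, 58 , 77, 80, 85, 94 ] 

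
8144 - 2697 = 5447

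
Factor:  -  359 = -359^1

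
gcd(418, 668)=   2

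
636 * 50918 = 32383848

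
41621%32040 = 9581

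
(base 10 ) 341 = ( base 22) fb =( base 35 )9q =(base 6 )1325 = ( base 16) 155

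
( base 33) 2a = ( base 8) 114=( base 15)51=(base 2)1001100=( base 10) 76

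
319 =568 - 249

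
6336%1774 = 1014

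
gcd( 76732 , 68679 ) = 1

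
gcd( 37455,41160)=15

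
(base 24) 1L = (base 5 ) 140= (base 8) 55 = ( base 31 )1e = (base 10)45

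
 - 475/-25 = 19/1 = 19.00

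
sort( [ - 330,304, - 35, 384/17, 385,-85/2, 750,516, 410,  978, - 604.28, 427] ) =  [ -604.28, - 330,  -  85/2  , - 35, 384/17, 304,385, 410,427, 516, 750, 978 ]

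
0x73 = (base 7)223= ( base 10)115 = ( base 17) 6D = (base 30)3P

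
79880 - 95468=  -  15588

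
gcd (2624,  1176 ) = 8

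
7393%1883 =1744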